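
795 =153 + 642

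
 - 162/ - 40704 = 27/6784 = 0.00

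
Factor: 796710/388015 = 159342/77603 =2^1*3^1 * 71^( - 1)*1093^(  -  1) * 26557^1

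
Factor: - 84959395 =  - 5^1 * 131^1*151^1*859^1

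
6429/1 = 6429 = 6429.00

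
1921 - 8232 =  - 6311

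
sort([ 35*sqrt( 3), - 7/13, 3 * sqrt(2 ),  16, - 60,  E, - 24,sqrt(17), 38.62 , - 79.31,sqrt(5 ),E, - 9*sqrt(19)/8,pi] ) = [  -  79.31, - 60,  -  24 , - 9*sqrt(19 ) /8,-7/13,  sqrt( 5), E , E, pi,  sqrt(17), 3*sqrt(2 ),  16,38.62, 35*sqrt ( 3)]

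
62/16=3 + 7/8= 3.88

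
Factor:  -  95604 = - 2^2*3^1*31^1*257^1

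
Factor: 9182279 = 163^1* 56333^1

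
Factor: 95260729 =197^1*483557^1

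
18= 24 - 6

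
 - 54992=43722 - 98714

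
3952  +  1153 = 5105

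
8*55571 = 444568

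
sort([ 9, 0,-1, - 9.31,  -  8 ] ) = [ - 9.31,-8, - 1 , 0, 9]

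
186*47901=8909586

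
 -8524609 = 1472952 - 9997561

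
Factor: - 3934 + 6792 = 2858= 2^1*1429^1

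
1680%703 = 274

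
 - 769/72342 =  - 1 + 71573/72342 = -  0.01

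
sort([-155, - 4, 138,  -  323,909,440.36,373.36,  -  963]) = [ - 963,-323, - 155,-4,138, 373.36,440.36,909] 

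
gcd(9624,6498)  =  6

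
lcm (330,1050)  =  11550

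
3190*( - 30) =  - 95700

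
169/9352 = 169/9352 = 0.02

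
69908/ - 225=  - 69908/225 = - 310.70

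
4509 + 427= 4936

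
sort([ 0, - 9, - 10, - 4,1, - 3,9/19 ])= [ - 10, - 9,-4, - 3,0,9/19,1] 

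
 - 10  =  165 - 175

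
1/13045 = 1/13045= 0.00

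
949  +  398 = 1347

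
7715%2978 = 1759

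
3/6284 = 3/6284 = 0.00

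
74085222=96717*766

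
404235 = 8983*45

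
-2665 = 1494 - 4159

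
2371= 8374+  -  6003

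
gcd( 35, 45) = 5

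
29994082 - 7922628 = 22071454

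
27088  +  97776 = 124864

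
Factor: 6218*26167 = 162706406 = 2^1*137^1 * 191^1*3109^1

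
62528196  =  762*82058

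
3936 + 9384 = 13320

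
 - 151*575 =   -  86825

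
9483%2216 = 619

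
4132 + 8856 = 12988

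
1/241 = 1/241  =  0.00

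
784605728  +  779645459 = 1564251187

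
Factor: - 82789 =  - 7^1 * 11827^1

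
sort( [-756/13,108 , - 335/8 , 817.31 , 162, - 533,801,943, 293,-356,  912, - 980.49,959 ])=[- 980.49, - 533 , - 356,-756/13,-335/8, 108, 162, 293, 801,  817.31, 912,943,959]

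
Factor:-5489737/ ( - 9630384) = 2^(-4) * 3^( - 1)*11^1 * 313^(  -  1 )*641^ ( - 1)*499067^1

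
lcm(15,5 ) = 15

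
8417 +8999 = 17416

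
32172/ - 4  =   - 8043/1=- 8043.00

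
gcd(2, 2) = 2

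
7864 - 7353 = 511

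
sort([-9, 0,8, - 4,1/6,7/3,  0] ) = [-9, - 4, 0,0 , 1/6,7/3,  8 ]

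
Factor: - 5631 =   -  3^1*1877^1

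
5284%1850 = 1584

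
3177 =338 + 2839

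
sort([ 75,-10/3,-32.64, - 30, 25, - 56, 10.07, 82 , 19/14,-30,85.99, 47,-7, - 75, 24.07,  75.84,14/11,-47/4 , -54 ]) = [-75, - 56,  -  54, - 32.64,  -  30,-30, -47/4 ,  -  7, - 10/3, 14/11, 19/14, 10.07, 24.07,25,47, 75 , 75.84 , 82, 85.99 ] 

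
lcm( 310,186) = 930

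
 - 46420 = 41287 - 87707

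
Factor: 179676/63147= 276/97=2^2*3^1* 23^1*97^( -1) 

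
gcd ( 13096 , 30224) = 8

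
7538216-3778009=3760207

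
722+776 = 1498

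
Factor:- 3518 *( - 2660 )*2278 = 21317250640=2^4*5^1*7^1*17^1*19^1*67^1*1759^1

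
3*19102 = 57306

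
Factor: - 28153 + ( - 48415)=-2^3* 17^1*563^1=-  76568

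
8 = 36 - 28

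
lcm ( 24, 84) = 168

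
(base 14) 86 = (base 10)118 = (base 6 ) 314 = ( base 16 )76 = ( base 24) 4M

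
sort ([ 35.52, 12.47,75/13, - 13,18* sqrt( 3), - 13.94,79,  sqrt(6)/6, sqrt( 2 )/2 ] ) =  [ - 13.94, - 13, sqrt( 6 )/6,sqrt( 2 ) /2,  75/13, 12.47 , 18 * sqrt( 3), 35.52  ,  79 ]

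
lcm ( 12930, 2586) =12930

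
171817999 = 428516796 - 256698797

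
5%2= 1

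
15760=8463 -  - 7297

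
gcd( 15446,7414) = 2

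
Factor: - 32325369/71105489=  - 3^1*7^ ( - 1)*13^(-1)*23^( - 1)*53^( - 1) * 641^( - 1)*1249^1 * 8627^1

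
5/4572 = 5/4572 = 0.00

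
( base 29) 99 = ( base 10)270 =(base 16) 10E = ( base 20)da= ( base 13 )17a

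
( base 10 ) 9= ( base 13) 9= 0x9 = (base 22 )9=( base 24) 9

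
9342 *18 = 168156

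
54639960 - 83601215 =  - 28961255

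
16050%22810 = 16050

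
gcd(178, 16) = 2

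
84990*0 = 0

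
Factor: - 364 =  - 2^2 * 7^1*13^1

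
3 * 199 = 597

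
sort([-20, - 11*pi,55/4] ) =[ -11 * pi,-20,55/4 ]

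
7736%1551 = 1532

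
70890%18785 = 14535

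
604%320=284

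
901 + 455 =1356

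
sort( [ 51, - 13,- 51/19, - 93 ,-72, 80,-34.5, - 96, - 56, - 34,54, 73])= [ - 96, - 93, - 72,-56, - 34.5, - 34, - 13,  -  51/19, 51,54, 73  ,  80] 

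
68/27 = 68/27= 2.52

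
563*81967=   46147421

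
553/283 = 1 + 270/283 = 1.95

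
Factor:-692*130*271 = -2^3*5^1*13^1 * 173^1*271^1 = -24379160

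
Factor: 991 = 991^1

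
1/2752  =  1/2752 = 0.00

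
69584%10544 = 6320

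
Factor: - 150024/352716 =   -  2^1*13^( - 1)*17^(-1 )*47^1=   - 94/221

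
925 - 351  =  574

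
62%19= 5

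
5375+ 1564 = 6939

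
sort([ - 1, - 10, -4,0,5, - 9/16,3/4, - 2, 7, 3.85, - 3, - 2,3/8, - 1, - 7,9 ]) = [ - 10, - 7, - 4, - 3, - 2, - 2, - 1, - 1,- 9/16,0, 3/8, 3/4 , 3.85,5,7,9] 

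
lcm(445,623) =3115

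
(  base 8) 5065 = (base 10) 2613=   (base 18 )813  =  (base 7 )10422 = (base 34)28T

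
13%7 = 6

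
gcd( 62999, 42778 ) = 73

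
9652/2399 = 9652/2399 =4.02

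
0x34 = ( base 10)52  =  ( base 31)1L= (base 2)110100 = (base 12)44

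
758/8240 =379/4120 = 0.09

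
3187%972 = 271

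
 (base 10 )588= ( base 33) hr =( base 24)10c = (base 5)4323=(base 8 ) 1114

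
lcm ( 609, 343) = 29841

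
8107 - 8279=-172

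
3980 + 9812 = 13792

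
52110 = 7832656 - 7780546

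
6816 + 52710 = 59526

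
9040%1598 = 1050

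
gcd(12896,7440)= 496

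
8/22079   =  8/22079 = 0.00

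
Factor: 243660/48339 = 2^2*3^( - 1)*5^1*31^1 * 41^ ( - 1 ) = 620/123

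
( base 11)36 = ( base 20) 1J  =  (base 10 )39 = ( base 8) 47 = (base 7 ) 54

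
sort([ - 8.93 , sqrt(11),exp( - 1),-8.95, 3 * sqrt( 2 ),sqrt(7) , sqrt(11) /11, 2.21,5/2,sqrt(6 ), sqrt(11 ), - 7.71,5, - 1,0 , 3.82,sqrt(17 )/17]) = [ - 8.95, - 8.93,-7.71 , - 1,0,sqrt(17 ) /17,sqrt( 11)/11,exp (-1 ),  2.21 , sqrt( 6 ),5/2, sqrt(7 ),sqrt ( 11 ),  sqrt( 11), 3.82,3 * sqrt( 2 ) , 5] 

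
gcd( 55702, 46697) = 1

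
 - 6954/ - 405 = 17 + 23/135 = 17.17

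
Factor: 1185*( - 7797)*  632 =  - 5839329240   =  - 2^3*3^2*5^1*23^1*79^2*113^1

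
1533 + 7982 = 9515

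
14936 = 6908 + 8028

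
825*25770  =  21260250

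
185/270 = 37/54  =  0.69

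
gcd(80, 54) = 2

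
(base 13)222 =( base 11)303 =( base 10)366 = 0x16e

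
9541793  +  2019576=11561369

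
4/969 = 4/969  =  0.00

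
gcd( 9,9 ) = 9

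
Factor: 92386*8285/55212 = 382709005/27606=2^( - 1 )*3^( - 1) * 5^1*7^1*43^( - 1 )*107^( - 1 ) * 1657^1*6599^1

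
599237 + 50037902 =50637139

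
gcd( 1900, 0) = 1900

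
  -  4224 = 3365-7589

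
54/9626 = 27/4813 =0.01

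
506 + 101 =607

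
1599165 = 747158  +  852007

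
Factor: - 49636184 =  - 2^3*13^1*277^1*1723^1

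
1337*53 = 70861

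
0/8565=0 =0.00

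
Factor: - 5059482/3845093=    - 2^1 * 3^1*7^( - 1 ) * 41^1 * 103^( - 1 )*131^1*157^1*5333^ ( - 1)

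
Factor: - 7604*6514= - 49532456= - 2^3*1901^1*3257^1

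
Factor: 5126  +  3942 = 9068 = 2^2*2267^1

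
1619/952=1619/952 = 1.70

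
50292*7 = 352044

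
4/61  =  4/61  =  0.07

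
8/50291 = 8/50291=0.00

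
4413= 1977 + 2436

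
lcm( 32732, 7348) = 360052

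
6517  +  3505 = 10022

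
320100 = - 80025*(-4)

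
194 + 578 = 772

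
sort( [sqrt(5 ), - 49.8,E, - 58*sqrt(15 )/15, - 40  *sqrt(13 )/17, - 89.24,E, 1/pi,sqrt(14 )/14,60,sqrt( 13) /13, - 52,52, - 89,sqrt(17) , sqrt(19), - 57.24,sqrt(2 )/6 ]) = [  -  89.24, - 89,  -  57.24,-52, - 49.8, - 58*sqrt ( 15) /15, - 40 * sqrt(13)/17,sqrt( 2) /6,sqrt(14 )/14 , sqrt(13 )/13,1/pi, sqrt( 5),E,E,  sqrt( 17 ),sqrt( 19), 52,60 ] 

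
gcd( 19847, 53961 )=1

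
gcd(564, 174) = 6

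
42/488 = 21/244 = 0.09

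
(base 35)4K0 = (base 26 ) 87a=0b1010111100000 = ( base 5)134400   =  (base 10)5600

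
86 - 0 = 86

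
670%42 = 40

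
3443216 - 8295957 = -4852741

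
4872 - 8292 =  - 3420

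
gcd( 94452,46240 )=68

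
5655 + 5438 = 11093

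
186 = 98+88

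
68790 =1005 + 67785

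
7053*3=21159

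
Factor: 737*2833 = 11^1 * 67^1 * 2833^1  =  2087921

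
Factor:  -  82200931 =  - 107^1*379^1*2027^1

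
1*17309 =17309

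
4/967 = 4/967 = 0.00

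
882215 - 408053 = 474162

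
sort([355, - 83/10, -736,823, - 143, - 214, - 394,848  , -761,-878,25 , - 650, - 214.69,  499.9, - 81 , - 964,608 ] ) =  [ - 964, - 878, - 761, -736, - 650, - 394, - 214.69, - 214, - 143, - 81, - 83/10,25, 355,499.9, 608,823,848] 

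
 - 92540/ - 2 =46270/1=   46270.00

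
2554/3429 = 2554/3429 = 0.74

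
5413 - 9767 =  - 4354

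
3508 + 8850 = 12358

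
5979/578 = 5979/578 = 10.34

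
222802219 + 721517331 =944319550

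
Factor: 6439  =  47^1*137^1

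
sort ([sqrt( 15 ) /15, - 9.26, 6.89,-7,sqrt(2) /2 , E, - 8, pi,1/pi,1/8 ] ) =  [ - 9.26, - 8, - 7,1/8, sqrt( 15 )/15,1/pi,  sqrt( 2)/2,E,  pi,  6.89]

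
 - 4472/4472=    - 1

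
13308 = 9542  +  3766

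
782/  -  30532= - 1 + 875/898  =  - 0.03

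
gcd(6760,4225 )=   845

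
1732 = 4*433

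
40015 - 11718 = 28297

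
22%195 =22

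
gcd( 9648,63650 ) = 134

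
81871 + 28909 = 110780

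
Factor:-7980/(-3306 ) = 70/29 = 2^1 * 5^1*7^1 * 29^( - 1 )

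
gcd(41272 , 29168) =8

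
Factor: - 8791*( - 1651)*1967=28548921947 =7^1*13^1*59^1* 127^1 * 149^1*281^1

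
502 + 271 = 773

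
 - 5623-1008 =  - 6631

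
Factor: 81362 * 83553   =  2^1*3^1*17^1*2393^1*27851^1 = 6798039186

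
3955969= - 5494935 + 9450904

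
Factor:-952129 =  -952129^1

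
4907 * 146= 716422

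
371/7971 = 371/7971 = 0.05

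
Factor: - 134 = -2^1*67^1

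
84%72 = 12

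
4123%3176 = 947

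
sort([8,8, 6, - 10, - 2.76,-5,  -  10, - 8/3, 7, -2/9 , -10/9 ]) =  [-10,- 10 , - 5, - 2.76, - 8/3, -10/9, - 2/9, 6, 7, 8,8]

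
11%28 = 11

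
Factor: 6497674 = 2^1*3248837^1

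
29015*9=261135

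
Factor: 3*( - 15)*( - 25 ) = 1125 = 3^2*5^3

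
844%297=250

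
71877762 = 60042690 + 11835072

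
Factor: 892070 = 2^1 * 5^1*37^1*2411^1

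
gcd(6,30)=6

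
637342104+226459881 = 863801985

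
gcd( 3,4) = 1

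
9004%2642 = 1078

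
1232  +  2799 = 4031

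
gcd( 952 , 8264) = 8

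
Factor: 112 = 2^4*7^1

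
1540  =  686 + 854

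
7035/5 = 1407 = 1407.00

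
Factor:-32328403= - 271^1*119293^1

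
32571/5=32571/5 = 6514.20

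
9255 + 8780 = 18035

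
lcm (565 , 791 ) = 3955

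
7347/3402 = 2449/1134  =  2.16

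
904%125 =29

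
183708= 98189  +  85519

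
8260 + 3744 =12004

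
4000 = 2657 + 1343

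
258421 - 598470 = - 340049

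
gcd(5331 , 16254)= 3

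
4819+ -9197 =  - 4378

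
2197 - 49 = 2148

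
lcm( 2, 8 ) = 8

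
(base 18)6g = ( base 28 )4c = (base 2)1111100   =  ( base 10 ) 124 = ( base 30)44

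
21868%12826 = 9042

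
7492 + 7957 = 15449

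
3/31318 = 3/31318 = 0.00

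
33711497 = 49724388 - 16012891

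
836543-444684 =391859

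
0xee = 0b11101110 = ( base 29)86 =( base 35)6S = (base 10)238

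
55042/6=27521/3 = 9173.67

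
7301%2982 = 1337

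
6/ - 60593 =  - 6/60593 = - 0.00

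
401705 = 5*80341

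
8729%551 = 464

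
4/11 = 4/11 = 0.36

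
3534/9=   1178/3 = 392.67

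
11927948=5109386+6818562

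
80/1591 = 80/1591 = 0.05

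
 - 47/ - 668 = 47/668 =0.07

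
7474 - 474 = 7000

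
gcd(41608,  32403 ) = 7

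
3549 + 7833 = 11382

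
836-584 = 252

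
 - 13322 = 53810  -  67132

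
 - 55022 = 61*( - 902 )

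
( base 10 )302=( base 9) 365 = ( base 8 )456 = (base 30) A2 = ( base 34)8U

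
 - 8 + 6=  - 2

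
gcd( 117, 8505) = 9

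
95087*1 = 95087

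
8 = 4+4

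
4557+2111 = 6668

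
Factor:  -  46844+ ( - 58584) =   -  105428=- 2^2*26357^1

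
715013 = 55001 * 13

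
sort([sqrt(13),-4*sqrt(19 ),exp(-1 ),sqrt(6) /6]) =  [-4*sqrt(19),exp(-1 ),sqrt( 6 )/6,sqrt( 13)]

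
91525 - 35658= 55867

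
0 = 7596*0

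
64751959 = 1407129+63344830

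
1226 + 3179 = 4405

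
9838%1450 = 1138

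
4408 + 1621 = 6029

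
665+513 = 1178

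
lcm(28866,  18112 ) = 923712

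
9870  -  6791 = 3079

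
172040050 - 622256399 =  - 450216349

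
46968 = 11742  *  4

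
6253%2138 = 1977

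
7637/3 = 2545 + 2/3 = 2545.67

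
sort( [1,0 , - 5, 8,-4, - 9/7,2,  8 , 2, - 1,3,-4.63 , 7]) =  [-5, - 4.63, - 4, - 9/7, - 1, 0 , 1, 2,2 , 3,  7,  8,8 ] 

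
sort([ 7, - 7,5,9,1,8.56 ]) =[ - 7, 1,5,  7,8.56  ,  9] 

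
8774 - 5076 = 3698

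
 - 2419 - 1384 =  - 3803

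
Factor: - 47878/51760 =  - 37/40 = -  2^(-3)*5^(-1 ) * 37^1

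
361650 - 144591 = 217059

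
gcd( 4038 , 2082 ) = 6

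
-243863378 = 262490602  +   - 506353980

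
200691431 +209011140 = 409702571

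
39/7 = 39/7 = 5.57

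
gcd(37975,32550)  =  5425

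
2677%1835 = 842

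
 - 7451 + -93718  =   - 101169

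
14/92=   7/46=0.15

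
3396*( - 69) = - 234324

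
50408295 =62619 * 805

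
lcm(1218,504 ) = 14616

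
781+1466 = 2247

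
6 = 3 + 3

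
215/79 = 2 + 57/79 = 2.72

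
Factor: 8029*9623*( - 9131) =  - 705489064777 = - 7^1*23^1*31^1*37^1 * 397^1*9623^1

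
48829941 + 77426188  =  126256129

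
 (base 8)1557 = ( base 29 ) 119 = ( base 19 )285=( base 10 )879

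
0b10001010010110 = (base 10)8854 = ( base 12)515A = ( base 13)4051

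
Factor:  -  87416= - 2^3*7^2*223^1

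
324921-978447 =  - 653526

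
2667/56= 47 + 5/8 = 47.62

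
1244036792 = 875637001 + 368399791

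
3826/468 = 8+41/234 = 8.18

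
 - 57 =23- 80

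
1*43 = 43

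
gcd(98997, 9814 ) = 1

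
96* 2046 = 196416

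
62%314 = 62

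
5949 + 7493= 13442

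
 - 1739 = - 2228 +489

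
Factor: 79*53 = 4187  =  53^1  *  79^1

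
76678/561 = 136 + 382/561 =136.68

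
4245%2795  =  1450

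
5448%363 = 3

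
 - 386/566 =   -  193/283 = -0.68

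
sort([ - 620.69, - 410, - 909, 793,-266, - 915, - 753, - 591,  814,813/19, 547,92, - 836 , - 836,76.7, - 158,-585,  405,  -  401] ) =[ - 915, - 909, - 836, - 836, - 753, - 620.69, - 591, - 585, - 410, - 401, - 266, - 158, 813/19 , 76.7,92,405 , 547 , 793,814]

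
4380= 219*20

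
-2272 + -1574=-3846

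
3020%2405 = 615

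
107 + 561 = 668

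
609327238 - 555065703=54261535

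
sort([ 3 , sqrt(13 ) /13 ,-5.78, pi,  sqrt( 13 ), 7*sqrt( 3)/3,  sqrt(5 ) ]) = [ - 5.78,sqrt( 13)/13,sqrt(5 ),3,  pi,  sqrt(13 ),7*sqrt(3 )/3 ]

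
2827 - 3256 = -429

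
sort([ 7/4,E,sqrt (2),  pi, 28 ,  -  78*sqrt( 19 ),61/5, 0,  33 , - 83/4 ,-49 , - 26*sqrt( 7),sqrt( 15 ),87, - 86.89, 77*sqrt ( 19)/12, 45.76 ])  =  [-78*sqrt( 19 ), - 86.89, -26*sqrt( 7),-49 ,- 83/4 , 0, sqrt( 2 ), 7/4, E,pi,sqrt(  15 ),61/5,77*sqrt ( 19 ) /12  ,  28,33 , 45.76, 87]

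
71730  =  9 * 7970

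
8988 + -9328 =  - 340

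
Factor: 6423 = 3^1*  2141^1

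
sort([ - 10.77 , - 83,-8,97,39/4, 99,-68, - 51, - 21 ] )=[- 83, - 68,-51, - 21 ,-10.77,-8,39/4,97,99 ]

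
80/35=16/7 = 2.29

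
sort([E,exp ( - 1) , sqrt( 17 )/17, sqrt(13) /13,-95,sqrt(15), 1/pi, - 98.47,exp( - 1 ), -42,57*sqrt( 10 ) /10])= [ - 98.47,-95,-42,sqrt(17 ) /17, sqrt( 13)/13, 1/pi  ,  exp ( - 1), exp( - 1 ),E,sqrt( 15 ),57 * sqrt( 10)/10 ] 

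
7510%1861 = 66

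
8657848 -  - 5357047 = 14014895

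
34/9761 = 34/9761 = 0.00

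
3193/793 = 4 + 21/793 = 4.03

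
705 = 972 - 267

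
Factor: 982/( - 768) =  - 491/384 = -2^( - 7 )*3^( - 1)*491^1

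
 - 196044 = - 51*3844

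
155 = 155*1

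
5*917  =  4585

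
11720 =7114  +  4606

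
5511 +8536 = 14047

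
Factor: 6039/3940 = 2^( - 2)* 3^2*5^( - 1)*11^1*61^1*197^(  -  1 ) 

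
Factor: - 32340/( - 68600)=2^(  -  1)*3^1*5^(-1)*7^( - 1 ) * 11^1 = 33/70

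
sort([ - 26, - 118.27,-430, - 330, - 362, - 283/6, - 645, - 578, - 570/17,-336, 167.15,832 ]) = [ - 645,-578,-430, - 362 ,-336, - 330,  -  118.27,  -  283/6,-570/17, - 26,167.15, 832 ]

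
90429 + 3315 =93744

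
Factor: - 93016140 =-2^2*3^1*5^1 *7^1*23^1*9629^1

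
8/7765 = 8/7765  =  0.00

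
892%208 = 60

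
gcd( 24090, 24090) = 24090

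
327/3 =109 = 109.00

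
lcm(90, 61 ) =5490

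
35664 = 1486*24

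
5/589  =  5/589 = 0.01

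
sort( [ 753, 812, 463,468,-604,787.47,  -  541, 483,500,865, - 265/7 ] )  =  [ - 604, - 541,  -  265/7,463,468,483, 500,753,787.47,812,865]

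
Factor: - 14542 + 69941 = 55399 = 55399^1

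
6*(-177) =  - 1062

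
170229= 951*179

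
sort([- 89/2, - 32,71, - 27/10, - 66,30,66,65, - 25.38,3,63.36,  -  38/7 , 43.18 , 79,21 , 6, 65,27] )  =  [ - 66 ,  -  89/2, - 32,- 25.38, - 38/7,-27/10, 3, 6,  21,27,  30,43.18,63.36, 65,65, 66  ,  71, 79]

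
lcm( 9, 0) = 0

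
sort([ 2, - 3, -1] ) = [ - 3, -1,2] 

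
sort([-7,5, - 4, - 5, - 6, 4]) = [ - 7, - 6 , - 5, - 4 , 4 , 5]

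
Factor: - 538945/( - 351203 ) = 5^1*11^1*17^(-1)*41^1*73^( - 1) * 239^1* 283^( - 1) 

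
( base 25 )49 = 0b1101101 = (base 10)109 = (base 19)5E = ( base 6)301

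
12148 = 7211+4937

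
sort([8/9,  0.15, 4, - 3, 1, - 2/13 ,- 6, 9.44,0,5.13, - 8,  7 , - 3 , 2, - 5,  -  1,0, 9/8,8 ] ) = [ - 8,-6, - 5 , - 3,-3, -1, - 2/13, 0,0, 0.15, 8/9, 1,  9/8, 2 , 4,5.13 , 7, 8 , 9.44]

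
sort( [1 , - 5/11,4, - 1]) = [  -  1, - 5/11 , 1, 4 ] 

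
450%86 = 20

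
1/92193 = 1/92193 = 0.00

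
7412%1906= 1694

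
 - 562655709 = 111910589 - 674566298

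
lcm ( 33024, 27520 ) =165120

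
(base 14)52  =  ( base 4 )1020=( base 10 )72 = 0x48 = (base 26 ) 2k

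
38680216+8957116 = 47637332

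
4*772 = 3088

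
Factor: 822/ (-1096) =-2^( - 2)*3^1 = -3/4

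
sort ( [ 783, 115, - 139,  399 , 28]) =[  -  139, 28, 115, 399, 783 ] 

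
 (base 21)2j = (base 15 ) 41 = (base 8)75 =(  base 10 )61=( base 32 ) 1T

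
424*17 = 7208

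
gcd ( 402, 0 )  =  402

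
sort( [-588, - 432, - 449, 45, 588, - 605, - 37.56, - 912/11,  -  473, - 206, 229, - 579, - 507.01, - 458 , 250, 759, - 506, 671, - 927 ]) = [ - 927, - 605, - 588, - 579, - 507.01 , - 506, - 473, - 458,  -  449, - 432, - 206, - 912/11, - 37.56, 45,229, 250, 588, 671, 759 ]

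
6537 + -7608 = - 1071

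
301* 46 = 13846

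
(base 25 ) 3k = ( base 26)3h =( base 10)95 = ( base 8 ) 137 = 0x5F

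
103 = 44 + 59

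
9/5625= 1/625= 0.00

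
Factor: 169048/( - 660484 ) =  - 226/883 = - 2^1 * 113^1* 883^( - 1 ) 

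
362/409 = 362/409 = 0.89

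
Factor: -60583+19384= - 41199  =  -3^1 * 31^1 * 443^1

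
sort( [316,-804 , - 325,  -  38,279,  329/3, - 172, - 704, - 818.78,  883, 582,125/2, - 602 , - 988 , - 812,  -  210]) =[  -  988, - 818.78, - 812,- 804,-704, - 602, - 325, - 210, - 172 , - 38,125/2,329/3  ,  279, 316,582, 883] 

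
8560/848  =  535/53 = 10.09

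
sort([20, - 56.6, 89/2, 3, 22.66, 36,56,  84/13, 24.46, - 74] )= [-74,  -  56.6,  3,84/13, 20, 22.66, 24.46, 36, 89/2, 56]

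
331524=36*9209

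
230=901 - 671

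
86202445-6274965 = 79927480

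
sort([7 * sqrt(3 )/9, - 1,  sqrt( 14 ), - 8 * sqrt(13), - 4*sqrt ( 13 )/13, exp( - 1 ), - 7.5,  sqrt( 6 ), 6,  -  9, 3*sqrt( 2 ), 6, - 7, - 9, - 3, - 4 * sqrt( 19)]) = [-8*sqrt( 13 ),-4*sqrt( 19),-9 , - 9,-7.5,- 7, - 3, - 4*sqrt( 13) /13, - 1, exp ( - 1), 7 * sqrt( 3)/9, sqrt(6),sqrt( 14), 3 *sqrt( 2), 6,6]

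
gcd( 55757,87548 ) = 1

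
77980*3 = 233940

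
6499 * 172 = 1117828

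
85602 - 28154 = 57448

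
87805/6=14634 + 1/6   =  14634.17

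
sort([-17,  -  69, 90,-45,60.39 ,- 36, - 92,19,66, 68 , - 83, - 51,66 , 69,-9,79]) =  [- 92, - 83, - 69,  -  51, - 45, - 36  , - 17, - 9, 19,  60.39,66,66,68, 69, 79, 90 ]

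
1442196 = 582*2478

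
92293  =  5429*17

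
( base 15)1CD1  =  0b1100001111111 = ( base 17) 14bf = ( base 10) 6271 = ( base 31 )6g9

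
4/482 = 2/241 = 0.01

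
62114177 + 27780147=89894324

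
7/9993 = 7/9993 = 0.00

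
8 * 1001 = 8008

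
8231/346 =23 + 273/346 = 23.79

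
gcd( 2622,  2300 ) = 46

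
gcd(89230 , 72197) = 1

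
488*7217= 3521896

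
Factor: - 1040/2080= - 2^ ( - 1) = - 1/2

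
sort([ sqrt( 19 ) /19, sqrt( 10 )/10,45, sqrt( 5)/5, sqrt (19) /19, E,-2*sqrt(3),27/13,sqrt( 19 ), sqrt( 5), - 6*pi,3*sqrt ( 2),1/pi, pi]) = [- 6*pi,  -  2 * sqrt(3) , sqrt( 19 )/19,sqrt(19) /19, sqrt( 10)/10, 1/pi,  sqrt(5)/5,27/13, sqrt( 5 ),E,pi,3*sqrt(2 ),sqrt( 19),45]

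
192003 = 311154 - 119151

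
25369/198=25369/198 = 128.13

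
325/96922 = 325/96922 = 0.00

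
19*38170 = 725230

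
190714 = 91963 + 98751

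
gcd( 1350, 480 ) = 30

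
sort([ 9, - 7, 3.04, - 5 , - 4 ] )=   [ - 7, - 5, - 4, 3.04 , 9 ]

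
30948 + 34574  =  65522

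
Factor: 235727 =23^1 *37^1*277^1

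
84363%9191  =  1644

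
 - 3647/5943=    - 521/849 = - 0.61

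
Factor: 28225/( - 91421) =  - 5^2*11^(-1)*1129^1*8311^(-1)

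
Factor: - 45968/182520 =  - 34/135 = -  2^1*3^ ( - 3)*5^( - 1 )*17^1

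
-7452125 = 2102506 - 9554631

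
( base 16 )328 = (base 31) q2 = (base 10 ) 808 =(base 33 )OG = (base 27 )12p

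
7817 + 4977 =12794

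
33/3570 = 11/1190 = 0.01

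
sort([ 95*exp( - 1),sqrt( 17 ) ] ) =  [sqrt( 17),  95*exp( - 1)] 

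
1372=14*98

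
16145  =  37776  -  21631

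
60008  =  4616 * 13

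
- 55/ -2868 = 55/2868=0.02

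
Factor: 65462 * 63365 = 4147999630= 2^1*5^1*19^1*23^1*29^1*71^1 * 461^1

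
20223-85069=-64846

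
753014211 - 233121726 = 519892485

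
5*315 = 1575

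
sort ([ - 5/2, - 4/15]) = [ - 5/2, - 4/15]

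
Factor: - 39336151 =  - 29^1*283^1*4793^1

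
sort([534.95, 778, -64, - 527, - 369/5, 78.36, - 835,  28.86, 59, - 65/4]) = [  -  835, - 527, - 369/5, - 64,-65/4, 28.86, 59,78.36,534.95,778 ]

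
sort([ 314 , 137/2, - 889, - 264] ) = [ - 889, - 264,137/2,314]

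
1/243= 1/243 = 0.00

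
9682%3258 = 3166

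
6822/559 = 12 + 114/559 = 12.20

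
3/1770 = 1/590 = 0.00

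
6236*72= 448992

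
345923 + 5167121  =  5513044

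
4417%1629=1159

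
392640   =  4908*80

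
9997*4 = 39988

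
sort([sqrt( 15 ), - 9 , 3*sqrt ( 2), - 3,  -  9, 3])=[ - 9, - 9, - 3, 3, sqrt (15),  3*sqrt( 2)]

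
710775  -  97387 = 613388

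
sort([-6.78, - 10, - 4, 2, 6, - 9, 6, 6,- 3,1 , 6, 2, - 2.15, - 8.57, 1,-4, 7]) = [ - 10, - 9 , - 8.57, - 6.78, - 4, - 4 , - 3, - 2.15,1,1,  2,  2,  6,6, 6,6, 7] 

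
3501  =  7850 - 4349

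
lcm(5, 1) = 5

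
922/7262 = 461/3631 = 0.13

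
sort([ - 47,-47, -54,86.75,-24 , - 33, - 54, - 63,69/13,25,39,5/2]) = [-63, - 54, -54, - 47,-47, -33, - 24, 5/2,69/13,25 , 39, 86.75] 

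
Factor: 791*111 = 87801 =3^1*7^1*37^1*113^1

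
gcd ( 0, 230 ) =230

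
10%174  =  10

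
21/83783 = 3/11969  =  0.00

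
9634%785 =214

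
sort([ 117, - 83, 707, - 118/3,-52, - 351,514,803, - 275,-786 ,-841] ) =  [-841,-786, - 351,-275,-83 , - 52 ,- 118/3, 117, 514, 707,  803]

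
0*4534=0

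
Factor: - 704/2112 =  - 3^( - 1 ) = -  1/3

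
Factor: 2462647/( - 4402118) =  - 2^( - 1) * 7^( - 1 )*11^1*19^1*89^( - 1)*3533^(-1)*11783^1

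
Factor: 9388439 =23^1 * 79^1 *5167^1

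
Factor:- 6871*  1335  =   - 3^1*5^1*89^1*6871^1  =  - 9172785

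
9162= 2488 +6674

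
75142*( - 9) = -676278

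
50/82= 25/41 =0.61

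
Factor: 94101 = 3^1*7^1 * 4481^1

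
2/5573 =2/5573 = 0.00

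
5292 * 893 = 4725756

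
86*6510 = 559860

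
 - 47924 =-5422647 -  - 5374723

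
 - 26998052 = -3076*8777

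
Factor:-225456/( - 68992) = 183/56 = 2^( - 3) * 3^1*7^( - 1)*61^1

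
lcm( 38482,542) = 38482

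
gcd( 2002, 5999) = 7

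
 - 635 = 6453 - 7088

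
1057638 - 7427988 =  - 6370350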